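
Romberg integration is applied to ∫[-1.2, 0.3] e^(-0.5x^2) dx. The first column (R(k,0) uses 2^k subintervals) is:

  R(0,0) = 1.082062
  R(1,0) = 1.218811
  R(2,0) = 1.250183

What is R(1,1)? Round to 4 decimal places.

1.2644

Richardson extrapolation on the trapezoidal column (denominator 4−1=3):
R(1,1) = (4·1.218811 − 1.082062) / 3 = 1.264394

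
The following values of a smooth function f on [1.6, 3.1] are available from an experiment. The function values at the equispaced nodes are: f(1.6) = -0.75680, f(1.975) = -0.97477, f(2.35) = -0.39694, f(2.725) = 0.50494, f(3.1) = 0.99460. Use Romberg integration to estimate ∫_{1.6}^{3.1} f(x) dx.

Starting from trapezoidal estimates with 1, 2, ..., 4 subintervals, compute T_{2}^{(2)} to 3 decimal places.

T_{0}^{(0)} (trapezoid, 1 panel, h=1.5000): 0.17835
T_{1}^{(0)} (trapezoid, 2 panels, h=0.7500): -0.20853
T_{2}^{(0)} (trapezoid, 4 panels, h=0.3750): -0.28045
T_{1}^{(1)} = -0.20853 + (-0.20853 − 0.17835)/3 = -0.33749
T_{2}^{(1)} = -0.28045 + (-0.28045 − (-0.20853))/3 = -0.30442
T_{2}^{(2)} = -0.30442 + (-0.30442 − (-0.33749))/15 = -0.30222

-0.302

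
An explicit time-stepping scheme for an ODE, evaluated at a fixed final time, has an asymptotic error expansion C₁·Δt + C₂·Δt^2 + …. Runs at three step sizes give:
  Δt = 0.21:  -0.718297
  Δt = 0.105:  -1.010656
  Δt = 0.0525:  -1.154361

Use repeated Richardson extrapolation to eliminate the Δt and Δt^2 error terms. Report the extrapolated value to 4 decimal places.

First eliminate the Δt term (factor 2^1 = 2):
  B₁ = (2·(-1.010656) − (-0.718297))/1 = -1.303015
  B₂ = (2·(-1.154361) − (-1.010656))/1 = -1.298066
Then eliminate the Δt^2 term (factor 2^2 = 4):
  (4·(-1.298066) − (-1.303015))/3 = -1.296416

-1.2964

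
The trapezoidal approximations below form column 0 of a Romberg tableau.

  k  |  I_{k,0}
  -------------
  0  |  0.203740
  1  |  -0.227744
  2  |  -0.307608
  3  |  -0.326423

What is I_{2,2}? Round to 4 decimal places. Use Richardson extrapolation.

I_{1,1} = (4·(-0.227744) − 0.203740) / 3 = -0.371572
I_{2,1} = -0.307608 + (-0.307608 − (-0.227744))/3 = -0.334229
I_{2,2} = (16·(-0.334229) − (-0.371572)) / 15 = -0.331739
(Column j=1 coincides with Simpson's rule on the same nodes.)

-0.3317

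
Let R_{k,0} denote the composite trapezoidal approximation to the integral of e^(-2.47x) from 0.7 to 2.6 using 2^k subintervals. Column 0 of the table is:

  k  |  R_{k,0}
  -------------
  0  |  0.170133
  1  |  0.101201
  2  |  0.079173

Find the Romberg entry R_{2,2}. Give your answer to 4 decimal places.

0.0714

R_{1,1} = 0.101201 + (0.101201 − 0.170133)/3 = 0.078224
R_{2,1} = (4·0.079173 − 0.101201) / 3 = 0.071830
R_{2,2} = 0.071830 + (0.071830 − 0.078224)/15 = 0.071404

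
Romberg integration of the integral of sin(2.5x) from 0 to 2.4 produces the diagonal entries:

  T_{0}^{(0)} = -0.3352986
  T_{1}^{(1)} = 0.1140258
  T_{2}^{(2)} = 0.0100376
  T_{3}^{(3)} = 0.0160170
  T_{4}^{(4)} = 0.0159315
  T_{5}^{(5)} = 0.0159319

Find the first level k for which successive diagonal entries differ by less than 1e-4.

k = 4

|T_{1}^{(1)} − T_{0}^{(0)}| = 0.4493244 ≥ 1e-4
|T_{2}^{(2)} − T_{1}^{(1)}| = 0.1039882 ≥ 1e-4
|T_{3}^{(3)} − T_{2}^{(2)}| = 0.0059794 ≥ 1e-4
|T_{4}^{(4)} − T_{3}^{(3)}| = 0.0000855 < 1e-4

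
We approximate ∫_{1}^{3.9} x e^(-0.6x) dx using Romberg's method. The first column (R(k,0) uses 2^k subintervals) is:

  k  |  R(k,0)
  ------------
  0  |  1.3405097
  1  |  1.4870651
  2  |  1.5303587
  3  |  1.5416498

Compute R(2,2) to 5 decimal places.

Richardson extrapolation on the trapezoidal column (denominator 4−1=3):
R(1,1) = 1.4870651 + (1.4870651 − 1.3405097)/3 = 1.5359169
R(2,1) = (4·1.5303587 − 1.4870651) / 3 = 1.5447899
R(2,2) = (16·1.5447899 − 1.5359169) / 15 = 1.5453814

1.54538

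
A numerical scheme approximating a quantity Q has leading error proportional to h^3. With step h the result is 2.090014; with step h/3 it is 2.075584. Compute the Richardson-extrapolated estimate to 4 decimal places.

The leading error scales as h^3; refining by a factor of 3 reduces it by 3^3 = 27.
Extrapolated value = (27·A(h/3) − A(h)) / (27 − 1)
= (27·2.075584 − 2.090014) / 26
= 53.950754 / 26 = 2.075029

2.0750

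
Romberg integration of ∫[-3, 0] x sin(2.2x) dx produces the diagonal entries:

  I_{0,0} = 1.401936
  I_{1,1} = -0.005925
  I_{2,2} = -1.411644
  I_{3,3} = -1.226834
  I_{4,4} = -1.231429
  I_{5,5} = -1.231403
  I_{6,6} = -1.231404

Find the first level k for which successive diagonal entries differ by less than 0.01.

k = 4

|I_{1,1} − I_{0,0}| = 1.407861 ≥ 0.01
|I_{2,2} − I_{1,1}| = 1.405719 ≥ 0.01
|I_{3,3} − I_{2,2}| = 0.184810 ≥ 0.01
|I_{4,4} − I_{3,3}| = 0.004595 < 0.01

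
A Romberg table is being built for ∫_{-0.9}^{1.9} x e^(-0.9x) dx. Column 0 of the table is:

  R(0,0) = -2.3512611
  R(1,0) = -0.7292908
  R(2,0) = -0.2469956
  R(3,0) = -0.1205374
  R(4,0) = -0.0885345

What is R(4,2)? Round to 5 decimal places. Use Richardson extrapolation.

-0.07783

Richardson extrapolation on the trapezoidal column (denominator 4−1=3):
R(3,1) = (4·(-0.1205374) − (-0.2469956)) / 3 = -0.0783847
R(4,1) = -0.0885345 + (-0.0885345 − (-0.1205374))/3 = -0.0778669
R(4,2) = (16·(-0.0778669) − (-0.0783847)) / 15 = -0.0778324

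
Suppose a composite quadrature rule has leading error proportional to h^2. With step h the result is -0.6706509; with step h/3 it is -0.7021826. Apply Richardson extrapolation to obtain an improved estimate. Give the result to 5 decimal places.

The leading error scales as h^2; refining by a factor of 3 reduces it by 3^2 = 9.
Extrapolated value = (9·A(h/3) − A(h)) / (9 − 1)
= (9·(-0.7021826) − (-0.6706509)) / 8
= -5.6489925 / 8 = -0.7061241

-0.70612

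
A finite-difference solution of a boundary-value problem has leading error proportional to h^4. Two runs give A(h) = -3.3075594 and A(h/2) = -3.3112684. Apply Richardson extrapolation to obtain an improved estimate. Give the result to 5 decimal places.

The leading error scales as h^4; refining by a factor of 2 reduces it by 2^4 = 16.
Extrapolated value = (16·A(h/2) − A(h)) / (16 − 1)
= (16·(-3.3112684) − (-3.3075594)) / 15
= -49.6727350 / 15 = -3.3115157

-3.31152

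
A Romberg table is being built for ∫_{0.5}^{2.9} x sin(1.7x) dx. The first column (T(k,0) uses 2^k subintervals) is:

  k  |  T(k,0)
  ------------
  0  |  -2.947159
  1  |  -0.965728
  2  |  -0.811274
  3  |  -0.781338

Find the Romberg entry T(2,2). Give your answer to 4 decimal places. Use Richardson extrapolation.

Richardson extrapolation on the trapezoidal column (denominator 4−1=3):
T(1,1) = -0.965728 + (-0.965728 − (-2.947159))/3 = -0.305251
T(2,1) = -0.811274 + (-0.811274 − (-0.965728))/3 = -0.759789
T(2,2) = (16·(-0.759789) − (-0.305251)) / 15 = -0.790092
(Column j=1 coincides with Simpson's rule on the same nodes.)

-0.7901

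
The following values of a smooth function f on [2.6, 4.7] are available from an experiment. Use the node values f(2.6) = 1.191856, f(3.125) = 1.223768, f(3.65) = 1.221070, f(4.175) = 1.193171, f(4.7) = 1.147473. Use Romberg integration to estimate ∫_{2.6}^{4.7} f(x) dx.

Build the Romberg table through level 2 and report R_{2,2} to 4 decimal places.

R_{0,0} (trapezoid, 1 panel, h=2.1000): 2.456295
R_{1,0} (trapezoid, 2 panels, h=1.0500): 2.510271
R_{2,0} (trapezoid, 4 panels, h=0.5250): 2.524029
R_{1,1} = 2.510271 + (2.510271 − 2.456295)/3 = 2.528263
R_{2,1} = 2.524029 + (2.524029 − 2.510271)/3 = 2.528615
R_{2,2} = 2.528615 + (2.528615 − 2.528263)/15 = 2.528638

2.5286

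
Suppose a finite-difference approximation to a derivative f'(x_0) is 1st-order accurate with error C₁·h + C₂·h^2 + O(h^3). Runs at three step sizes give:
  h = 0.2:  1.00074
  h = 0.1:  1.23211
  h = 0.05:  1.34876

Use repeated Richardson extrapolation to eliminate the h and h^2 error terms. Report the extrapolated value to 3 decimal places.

First eliminate the h term (factor 2^1 = 2):
  B₁ = (2·1.23211 − 1.00074)/1 = 1.46348
  B₂ = (2·1.34876 − 1.23211)/1 = 1.46541
Then eliminate the h^2 term (factor 2^2 = 4):
  (4·1.46541 − 1.46348)/3 = 1.46605

1.466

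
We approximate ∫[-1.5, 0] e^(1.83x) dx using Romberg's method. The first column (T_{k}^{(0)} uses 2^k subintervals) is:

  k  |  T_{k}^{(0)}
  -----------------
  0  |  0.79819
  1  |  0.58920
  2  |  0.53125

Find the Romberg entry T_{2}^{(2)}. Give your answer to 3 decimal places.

0.511

Richardson extrapolation on the trapezoidal column (denominator 4−1=3):
T_{1}^{(1)} = 0.58920 + (0.58920 − 0.79819)/3 = 0.51954
T_{2}^{(1)} = (4·0.53125 − 0.58920) / 3 = 0.51193
T_{2}^{(2)} = 0.51193 + (0.51193 − 0.51954)/15 = 0.51142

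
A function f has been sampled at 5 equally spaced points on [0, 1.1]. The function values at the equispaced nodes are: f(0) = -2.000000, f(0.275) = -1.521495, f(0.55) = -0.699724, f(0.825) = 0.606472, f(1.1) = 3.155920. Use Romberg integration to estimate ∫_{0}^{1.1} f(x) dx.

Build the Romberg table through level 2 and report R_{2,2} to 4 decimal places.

R_{0,0} (trapezoid, 1 panel, h=1.1000): 0.635756
R_{1,0} (trapezoid, 2 panels, h=0.5500): -0.066970
R_{2,0} (trapezoid, 4 panels, h=0.2750): -0.285116
R_{1,1} = -0.066970 + (-0.066970 − 0.635756)/3 = -0.301212
R_{2,1} = -0.285116 + (-0.285116 − (-0.066970))/3 = -0.357831
R_{2,2} = -0.357831 + (-0.357831 − (-0.301212))/15 = -0.361606

-0.3616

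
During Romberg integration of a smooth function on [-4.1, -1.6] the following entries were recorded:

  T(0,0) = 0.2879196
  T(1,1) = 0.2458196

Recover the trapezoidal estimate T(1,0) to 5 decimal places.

0.25634

From T(1,1) = (4·T(1,0) − T(0,0))/3, solve for T(1,0):
4·T(1,0) = 3·0.2458196 + 0.2879196 = 1.0253784
T(1,0) = 0.2563446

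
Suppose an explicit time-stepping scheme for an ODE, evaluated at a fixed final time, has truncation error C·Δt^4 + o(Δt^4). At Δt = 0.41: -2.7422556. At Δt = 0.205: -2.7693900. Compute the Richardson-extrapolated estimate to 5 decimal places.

-2.77120

The leading error scales as Δt^4; refining by a factor of 2 reduces it by 2^4 = 16.
Extrapolated value = (16·A(Δt/2) − A(Δt)) / (16 − 1)
= (16·(-2.7693900) − (-2.7422556)) / 15
= -41.5679844 / 15 = -2.7711990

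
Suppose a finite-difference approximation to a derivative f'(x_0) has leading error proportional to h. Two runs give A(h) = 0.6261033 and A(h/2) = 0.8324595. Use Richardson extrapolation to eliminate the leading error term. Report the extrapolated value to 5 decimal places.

1.03882

The leading error scales as h; refining by a factor of 2 reduces it by 2^1 = 2.
Extrapolated value = (2·A(h/2) − A(h)) / (2 − 1)
= (2·0.8324595 − 0.6261033) / 1
= 1.0388157 / 1 = 1.0388157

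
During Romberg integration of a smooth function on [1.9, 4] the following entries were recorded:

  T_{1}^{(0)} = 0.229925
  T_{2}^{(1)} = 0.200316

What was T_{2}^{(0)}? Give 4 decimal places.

0.2077

From T_{2}^{(1)} = (4·T_{2}^{(0)} − T_{1}^{(0)})/3, solve for T_{2}^{(0)}:
4·T_{2}^{(0)} = 3·0.200316 + 0.229925 = 0.830873
T_{2}^{(0)} = 0.207718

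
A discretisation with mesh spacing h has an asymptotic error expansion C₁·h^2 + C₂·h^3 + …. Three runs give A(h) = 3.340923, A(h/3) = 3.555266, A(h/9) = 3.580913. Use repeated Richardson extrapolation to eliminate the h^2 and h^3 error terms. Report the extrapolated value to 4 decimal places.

First eliminate the h^2 term (factor 3^2 = 9):
  B₁ = (9·3.555266 − 3.340923)/8 = 3.582059
  B₂ = (9·3.580913 − 3.555266)/8 = 3.584119
Then eliminate the h^3 term (factor 3^3 = 27):
  (27·3.584119 − 3.582059)/26 = 3.584198

3.5842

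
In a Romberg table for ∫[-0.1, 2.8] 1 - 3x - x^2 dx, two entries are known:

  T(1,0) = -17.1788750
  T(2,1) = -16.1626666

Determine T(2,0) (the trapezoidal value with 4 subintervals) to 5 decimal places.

From T(2,1) = (4·T(2,0) − T(1,0))/3, solve for T(2,0):
4·T(2,0) = 3·(-16.1626666) + (-17.1788750) = -65.6668748
T(2,0) = -16.4167187

-16.41672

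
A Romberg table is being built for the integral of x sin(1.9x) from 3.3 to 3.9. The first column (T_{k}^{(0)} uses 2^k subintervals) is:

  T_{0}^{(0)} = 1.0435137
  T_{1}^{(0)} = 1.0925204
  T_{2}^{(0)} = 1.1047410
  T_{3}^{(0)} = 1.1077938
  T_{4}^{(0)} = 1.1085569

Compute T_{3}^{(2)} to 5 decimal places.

Richardson extrapolation on the trapezoidal column (denominator 4−1=3):
T_{2}^{(1)} = (4·1.1047410 − 1.0925204) / 3 = 1.1088145
T_{3}^{(1)} = (4·1.1077938 − 1.1047410) / 3 = 1.1088114
T_{3}^{(2)} = 1.1088114 + (1.1088114 − 1.1088145)/15 = 1.1088112

1.10881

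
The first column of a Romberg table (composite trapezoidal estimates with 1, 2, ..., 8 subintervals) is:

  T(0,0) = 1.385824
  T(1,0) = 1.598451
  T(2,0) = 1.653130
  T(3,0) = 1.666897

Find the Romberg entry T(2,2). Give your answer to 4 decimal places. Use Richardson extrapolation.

1.6715

Richardson extrapolation on the trapezoidal column (denominator 4−1=3):
T(1,1) = 1.598451 + (1.598451 − 1.385824)/3 = 1.669327
T(2,1) = (4·1.653130 − 1.598451) / 3 = 1.671356
T(2,2) = 1.671356 + (1.671356 − 1.669327)/15 = 1.671491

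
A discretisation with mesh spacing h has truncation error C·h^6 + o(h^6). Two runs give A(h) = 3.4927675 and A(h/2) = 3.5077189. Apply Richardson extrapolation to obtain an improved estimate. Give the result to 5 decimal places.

Extrapolated value = (64·A(h/2) − A(h)) / (64 − 1)
= (64·3.5077189 − 3.4927675) / 63
= 221.0012421 / 63 = 3.5079562

3.50796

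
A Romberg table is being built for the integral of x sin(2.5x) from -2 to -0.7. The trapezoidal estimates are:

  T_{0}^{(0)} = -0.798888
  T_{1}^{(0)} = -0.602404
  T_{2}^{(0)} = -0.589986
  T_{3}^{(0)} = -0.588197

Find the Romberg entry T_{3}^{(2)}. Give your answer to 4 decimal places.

T_{2}^{(1)} = -0.589986 + (-0.589986 − (-0.602404))/3 = -0.585847
T_{3}^{(1)} = (4·(-0.588197) − (-0.589986)) / 3 = -0.587601
T_{3}^{(2)} = -0.587601 + (-0.587601 − (-0.585847))/15 = -0.587718

-0.5877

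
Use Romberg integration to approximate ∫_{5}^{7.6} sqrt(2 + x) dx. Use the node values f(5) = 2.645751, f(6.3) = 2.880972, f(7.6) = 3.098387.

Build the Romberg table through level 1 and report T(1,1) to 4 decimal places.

T(0,0) (trapezoid, 1 panel, h=2.6000): 7.467379
T(1,0) (trapezoid, 2 panels, h=1.3000): 7.478953
T(1,1) = 7.478953 + (7.478953 − 7.467379)/3 = 7.482811

7.4828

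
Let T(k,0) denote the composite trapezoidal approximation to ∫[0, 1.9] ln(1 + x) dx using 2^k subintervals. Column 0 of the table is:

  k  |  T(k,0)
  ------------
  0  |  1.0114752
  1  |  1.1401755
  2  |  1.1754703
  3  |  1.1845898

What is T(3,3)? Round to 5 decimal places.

1.18766

T(1,1) = (4·1.1401755 − 1.0114752) / 3 = 1.1830756
T(2,1) = (4·1.1754703 − 1.1401755) / 3 = 1.1872352
T(3,1) = 1.1845898 + (1.1845898 − 1.1754703)/3 = 1.1876296
T(2,2) = 1.1872352 + (1.1872352 − 1.1830756)/15 = 1.1875125
T(3,2) = (16·1.1876296 − 1.1872352) / 15 = 1.1876559
T(3,3) = 1.1876559 + (1.1876559 − 1.1875125)/63 = 1.1876582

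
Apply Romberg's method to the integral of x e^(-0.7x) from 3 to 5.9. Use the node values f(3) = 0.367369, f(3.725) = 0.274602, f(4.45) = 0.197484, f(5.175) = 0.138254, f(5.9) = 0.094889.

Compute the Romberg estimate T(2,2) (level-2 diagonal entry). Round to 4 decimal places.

T(0,0) (trapezoid, 1 panel, h=2.9000): 0.670274
T(1,0) (trapezoid, 2 panels, h=1.4500): 0.621489
T(2,0) (trapezoid, 4 panels, h=0.7250): 0.610065
T(1,1) = 0.621489 + (0.621489 − 0.670274)/3 = 0.605227
T(2,1) = 0.610065 + (0.610065 − 0.621489)/3 = 0.606257
T(2,2) = 0.606257 + (0.606257 − 0.605227)/15 = 0.606326

0.6063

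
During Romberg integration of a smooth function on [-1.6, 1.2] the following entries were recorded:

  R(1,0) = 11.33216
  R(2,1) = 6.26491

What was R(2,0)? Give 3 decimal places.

From R(2,1) = (4·R(2,0) − R(1,0))/3, solve for R(2,0):
4·R(2,0) = 3·6.26491 + 11.33216 = 30.12689
R(2,0) = 7.53172

7.532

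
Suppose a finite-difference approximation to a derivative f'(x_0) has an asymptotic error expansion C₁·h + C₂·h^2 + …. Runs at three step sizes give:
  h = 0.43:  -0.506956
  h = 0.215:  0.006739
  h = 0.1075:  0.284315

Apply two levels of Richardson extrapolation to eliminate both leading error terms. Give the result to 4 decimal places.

0.5757

First eliminate the h term (factor 2^1 = 2):
  B₁ = (2·0.006739 − (-0.506956))/1 = 0.520434
  B₂ = (2·0.284315 − 0.006739)/1 = 0.561891
Then eliminate the h^2 term (factor 2^2 = 4):
  (4·0.561891 − 0.520434)/3 = 0.575710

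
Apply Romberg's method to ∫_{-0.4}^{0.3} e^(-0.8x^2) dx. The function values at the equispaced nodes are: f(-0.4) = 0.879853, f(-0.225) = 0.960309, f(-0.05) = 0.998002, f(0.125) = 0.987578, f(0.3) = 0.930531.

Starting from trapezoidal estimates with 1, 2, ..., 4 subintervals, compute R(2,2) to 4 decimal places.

0.6765

R(0,0) (trapezoid, 1 panel, h=0.7000): 0.633634
R(1,0) (trapezoid, 2 panels, h=0.3500): 0.666118
R(2,0) (trapezoid, 4 panels, h=0.1750): 0.673939
R(1,1) = 0.666118 + (0.666118 − 0.633634)/3 = 0.676946
R(2,1) = 0.673939 + (0.673939 − 0.666118)/3 = 0.676546
R(2,2) = 0.676546 + (0.676546 − 0.676946)/15 = 0.676519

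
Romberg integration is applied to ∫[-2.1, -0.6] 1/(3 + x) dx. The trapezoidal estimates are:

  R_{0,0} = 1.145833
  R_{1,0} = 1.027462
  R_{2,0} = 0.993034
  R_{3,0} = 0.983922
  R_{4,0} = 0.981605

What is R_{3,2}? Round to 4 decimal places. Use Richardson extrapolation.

0.9808

Richardson extrapolation on the trapezoidal column (denominator 4−1=3):
R_{2,1} = 0.993034 + (0.993034 − 1.027462)/3 = 0.981558
R_{3,1} = (4·0.983922 − 0.993034) / 3 = 0.980885
R_{3,2} = (16·0.980885 − 0.981558) / 15 = 0.980840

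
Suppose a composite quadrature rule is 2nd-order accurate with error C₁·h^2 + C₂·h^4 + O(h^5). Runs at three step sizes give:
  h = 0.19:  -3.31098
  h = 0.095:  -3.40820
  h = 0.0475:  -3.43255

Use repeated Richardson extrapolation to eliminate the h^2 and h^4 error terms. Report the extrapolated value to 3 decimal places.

-3.441

First eliminate the h^2 term (factor 2^2 = 4):
  B₁ = (4·(-3.40820) − (-3.31098))/3 = -3.44061
  B₂ = (4·(-3.43255) − (-3.40820))/3 = -3.44067
Then eliminate the h^4 term (factor 2^4 = 16):
  (16·(-3.44067) − (-3.44061))/15 = -3.44067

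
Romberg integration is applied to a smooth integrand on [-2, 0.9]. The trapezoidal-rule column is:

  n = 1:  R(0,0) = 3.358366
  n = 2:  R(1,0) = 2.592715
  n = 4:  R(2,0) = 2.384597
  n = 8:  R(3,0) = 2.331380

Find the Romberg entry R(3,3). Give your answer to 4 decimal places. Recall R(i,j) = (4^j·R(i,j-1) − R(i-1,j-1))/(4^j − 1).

R(1,1) = (4·2.592715 − 3.358366) / 3 = 2.337498
R(2,1) = 2.384597 + (2.384597 − 2.592715)/3 = 2.315224
R(3,1) = 2.331380 + (2.331380 − 2.384597)/3 = 2.313641
R(2,2) = (16·2.315224 − 2.337498) / 15 = 2.313739
R(3,2) = 2.313641 + (2.313641 − 2.315224)/15 = 2.313535
R(3,3) = (64·2.313535 − 2.313739) / 63 = 2.313532

2.3135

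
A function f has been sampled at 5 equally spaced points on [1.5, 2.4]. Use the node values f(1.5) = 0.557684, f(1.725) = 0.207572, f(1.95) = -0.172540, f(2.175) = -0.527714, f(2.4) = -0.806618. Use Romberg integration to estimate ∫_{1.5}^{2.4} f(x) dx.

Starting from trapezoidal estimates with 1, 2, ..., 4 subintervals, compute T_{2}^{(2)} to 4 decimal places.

T_{0}^{(0)} (trapezoid, 1 panel, h=0.9000): -0.112020
T_{1}^{(0)} (trapezoid, 2 panels, h=0.4500): -0.133653
T_{2}^{(0)} (trapezoid, 4 panels, h=0.2250): -0.138859
T_{1}^{(1)} = -0.133653 + (-0.133653 − (-0.112020))/3 = -0.140864
T_{2}^{(1)} = -0.138859 + (-0.138859 − (-0.133653))/3 = -0.140594
T_{2}^{(2)} = -0.140594 + (-0.140594 − (-0.140864))/15 = -0.140576

-0.1406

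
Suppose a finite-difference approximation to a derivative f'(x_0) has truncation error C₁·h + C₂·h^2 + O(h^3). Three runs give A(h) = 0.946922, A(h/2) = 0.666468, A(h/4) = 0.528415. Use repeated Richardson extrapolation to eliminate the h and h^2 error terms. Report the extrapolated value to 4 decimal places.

0.3918

First eliminate the h term (factor 2^1 = 2):
  B₁ = (2·0.666468 − 0.946922)/1 = 0.386014
  B₂ = (2·0.528415 − 0.666468)/1 = 0.390362
Then eliminate the h^2 term (factor 2^2 = 4):
  (4·0.390362 − 0.386014)/3 = 0.391811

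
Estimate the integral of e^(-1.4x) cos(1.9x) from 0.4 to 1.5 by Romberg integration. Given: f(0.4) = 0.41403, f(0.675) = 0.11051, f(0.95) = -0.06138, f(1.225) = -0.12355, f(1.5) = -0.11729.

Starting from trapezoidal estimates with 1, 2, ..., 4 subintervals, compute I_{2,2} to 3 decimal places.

I_{0,0} (trapezoid, 1 panel, h=1.1000): 0.16321
I_{1,0} (trapezoid, 2 panels, h=0.5500): 0.04784
I_{2,0} (trapezoid, 4 panels, h=0.2750): 0.02034
I_{1,1} = 0.04784 + (0.04784 − 0.16321)/3 = 0.00938
I_{2,1} = 0.02034 + (0.02034 − 0.04784)/3 = 0.01117
I_{2,2} = 0.01117 + (0.01117 − 0.00938)/15 = 0.01129

0.011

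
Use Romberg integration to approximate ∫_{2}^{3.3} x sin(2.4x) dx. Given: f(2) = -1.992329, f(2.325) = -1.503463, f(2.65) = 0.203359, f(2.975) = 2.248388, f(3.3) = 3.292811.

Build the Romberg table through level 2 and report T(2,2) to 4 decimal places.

T(0,0) (trapezoid, 1 panel, h=1.3000): 0.845313
T(1,0) (trapezoid, 2 panels, h=0.6500): 0.554840
T(2,0) (trapezoid, 4 panels, h=0.3250): 0.519521
T(1,1) = 0.554840 + (0.554840 − 0.845313)/3 = 0.458016
T(2,1) = 0.519521 + (0.519521 − 0.554840)/3 = 0.507748
T(2,2) = 0.507748 + (0.507748 − 0.458016)/15 = 0.511063

0.5111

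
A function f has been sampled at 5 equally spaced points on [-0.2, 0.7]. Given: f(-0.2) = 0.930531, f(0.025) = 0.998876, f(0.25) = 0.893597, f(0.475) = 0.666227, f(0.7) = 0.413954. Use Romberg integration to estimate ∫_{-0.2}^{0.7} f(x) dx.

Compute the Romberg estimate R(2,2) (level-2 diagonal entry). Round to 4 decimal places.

R(0,0) (trapezoid, 1 panel, h=0.9000): 0.605018
R(1,0) (trapezoid, 2 panels, h=0.4500): 0.704628
R(2,0) (trapezoid, 4 panels, h=0.2250): 0.726962
R(1,1) = 0.704628 + (0.704628 − 0.605018)/3 = 0.737831
R(2,1) = 0.726962 + (0.726962 − 0.704628)/3 = 0.734407
R(2,2) = 0.734407 + (0.734407 − 0.737831)/15 = 0.734179

0.7342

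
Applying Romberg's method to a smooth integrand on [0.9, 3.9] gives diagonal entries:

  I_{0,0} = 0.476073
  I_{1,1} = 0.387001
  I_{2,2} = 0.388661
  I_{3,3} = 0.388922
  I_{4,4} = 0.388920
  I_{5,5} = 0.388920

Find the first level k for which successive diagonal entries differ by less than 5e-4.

|I_{1,1} − I_{0,0}| = 0.089072 ≥ 5e-4
|I_{2,2} − I_{1,1}| = 0.001660 ≥ 5e-4
|I_{3,3} − I_{2,2}| = 0.000261 < 5e-4

k = 3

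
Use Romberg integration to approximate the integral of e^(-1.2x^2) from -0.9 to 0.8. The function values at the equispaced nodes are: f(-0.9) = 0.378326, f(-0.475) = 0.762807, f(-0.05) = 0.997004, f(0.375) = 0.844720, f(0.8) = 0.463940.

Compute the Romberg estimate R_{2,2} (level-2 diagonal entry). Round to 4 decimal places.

R_{0,0} (trapezoid, 1 panel, h=1.7000): 0.715926
R_{1,0} (trapezoid, 2 panels, h=0.8500): 1.205416
R_{2,0} (trapezoid, 4 panels, h=0.4250): 1.285907
R_{1,1} = 1.205416 + (1.205416 − 0.715926)/3 = 1.368579
R_{2,1} = 1.285907 + (1.285907 − 1.205416)/3 = 1.312737
R_{2,2} = 1.312737 + (1.312737 − 1.368579)/15 = 1.309014

1.3090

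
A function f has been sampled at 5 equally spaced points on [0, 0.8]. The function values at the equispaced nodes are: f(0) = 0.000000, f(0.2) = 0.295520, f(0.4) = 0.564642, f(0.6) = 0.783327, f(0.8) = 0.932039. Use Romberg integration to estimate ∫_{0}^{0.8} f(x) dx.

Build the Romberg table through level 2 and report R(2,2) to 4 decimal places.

0.4251

R(0,0) (trapezoid, 1 panel, h=0.8000): 0.372816
R(1,0) (trapezoid, 2 panels, h=0.4000): 0.412265
R(2,0) (trapezoid, 4 panels, h=0.2000): 0.421902
R(1,1) = 0.412265 + (0.412265 − 0.372816)/3 = 0.425415
R(2,1) = 0.421902 + (0.421902 − 0.412265)/3 = 0.425114
R(2,2) = 0.425114 + (0.425114 − 0.425415)/15 = 0.425094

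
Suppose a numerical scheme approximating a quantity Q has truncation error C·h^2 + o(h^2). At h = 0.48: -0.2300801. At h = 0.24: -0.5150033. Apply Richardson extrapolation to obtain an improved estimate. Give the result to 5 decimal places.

-0.60998

Extrapolated value = (4·A(h/2) − A(h)) / (4 − 1)
= (4·(-0.5150033) − (-0.2300801)) / 3
= -1.8299331 / 3 = -0.6099777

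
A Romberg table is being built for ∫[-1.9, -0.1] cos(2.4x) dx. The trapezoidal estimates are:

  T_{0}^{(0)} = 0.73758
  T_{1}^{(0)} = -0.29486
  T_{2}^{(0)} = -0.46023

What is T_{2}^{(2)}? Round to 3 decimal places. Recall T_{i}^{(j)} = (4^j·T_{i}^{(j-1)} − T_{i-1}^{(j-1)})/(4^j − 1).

Richardson extrapolation on the trapezoidal column (denominator 4−1=3):
T_{1}^{(1)} = (4·(-0.29486) − 0.73758) / 3 = -0.63901
T_{2}^{(1)} = -0.46023 + (-0.46023 − (-0.29486))/3 = -0.51535
T_{2}^{(2)} = -0.51535 + (-0.51535 − (-0.63901))/15 = -0.50711

-0.507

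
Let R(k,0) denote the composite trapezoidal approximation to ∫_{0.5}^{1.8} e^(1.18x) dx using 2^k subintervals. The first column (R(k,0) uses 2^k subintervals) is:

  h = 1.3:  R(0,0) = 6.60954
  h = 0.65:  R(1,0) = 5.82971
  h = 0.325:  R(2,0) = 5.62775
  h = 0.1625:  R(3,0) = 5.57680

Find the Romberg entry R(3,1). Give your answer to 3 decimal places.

5.560

R(3,1) = 5.57680 + (5.57680 − 5.62775)/3 = 5.55982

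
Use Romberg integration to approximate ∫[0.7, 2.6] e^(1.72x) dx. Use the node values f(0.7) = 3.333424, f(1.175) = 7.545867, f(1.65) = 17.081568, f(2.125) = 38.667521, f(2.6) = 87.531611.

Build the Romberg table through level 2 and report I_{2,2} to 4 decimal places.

48.9749

I_{0,0} (trapezoid, 1 panel, h=1.9000): 86.321783
I_{1,0} (trapezoid, 2 panels, h=0.9500): 59.388381
I_{2,0} (trapezoid, 4 panels, h=0.4750): 51.645550
I_{1,1} = 59.388381 + (59.388381 − 86.321783)/3 = 50.410580
I_{2,1} = 51.645550 + (51.645550 − 59.388381)/3 = 49.064606
I_{2,2} = 49.064606 + (49.064606 − 50.410580)/15 = 48.974874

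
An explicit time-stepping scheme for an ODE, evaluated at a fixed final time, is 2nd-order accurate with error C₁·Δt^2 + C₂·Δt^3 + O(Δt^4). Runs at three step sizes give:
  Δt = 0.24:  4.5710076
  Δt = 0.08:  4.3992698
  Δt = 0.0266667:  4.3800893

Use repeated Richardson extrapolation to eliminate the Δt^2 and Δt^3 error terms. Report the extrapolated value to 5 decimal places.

First eliminate the Δt^2 term (factor 3^2 = 9):
  B₁ = (9·4.3992698 − 4.5710076)/8 = 4.3778026
  B₂ = (9·4.3800893 − 4.3992698)/8 = 4.3776917
Then eliminate the Δt^3 term (factor 3^3 = 27):
  (27·4.3776917 − 4.3778026)/26 = 4.3776874

4.37769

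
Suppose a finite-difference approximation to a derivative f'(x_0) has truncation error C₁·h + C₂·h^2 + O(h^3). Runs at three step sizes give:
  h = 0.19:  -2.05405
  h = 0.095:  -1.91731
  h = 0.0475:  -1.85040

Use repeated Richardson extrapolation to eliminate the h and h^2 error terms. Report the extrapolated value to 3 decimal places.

-1.784

First eliminate the h term (factor 2^1 = 2):
  B₁ = (2·(-1.91731) − (-2.05405))/1 = -1.78057
  B₂ = (2·(-1.85040) − (-1.91731))/1 = -1.78349
Then eliminate the h^2 term (factor 2^2 = 4):
  (4·(-1.78349) − (-1.78057))/3 = -1.78446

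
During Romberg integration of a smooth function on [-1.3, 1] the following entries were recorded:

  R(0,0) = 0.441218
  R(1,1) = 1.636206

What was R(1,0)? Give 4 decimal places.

1.3375

From R(1,1) = (4·R(1,0) − R(0,0))/3, solve for R(1,0):
4·R(1,0) = 3·1.636206 + 0.441218 = 5.349836
R(1,0) = 1.337459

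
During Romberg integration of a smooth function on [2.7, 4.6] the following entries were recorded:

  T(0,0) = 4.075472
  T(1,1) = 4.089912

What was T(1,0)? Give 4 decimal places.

From T(1,1) = (4·T(1,0) − T(0,0))/3, solve for T(1,0):
4·T(1,0) = 3·4.089912 + 4.075472 = 16.345208
T(1,0) = 4.086302

4.0863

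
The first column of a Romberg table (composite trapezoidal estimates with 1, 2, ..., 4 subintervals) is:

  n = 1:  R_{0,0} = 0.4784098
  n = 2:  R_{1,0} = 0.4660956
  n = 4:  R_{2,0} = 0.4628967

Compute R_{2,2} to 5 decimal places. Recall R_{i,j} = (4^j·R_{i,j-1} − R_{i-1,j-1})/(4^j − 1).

Richardson extrapolation on the trapezoidal column (denominator 4−1=3):
R_{1,1} = 0.4660956 + (0.4660956 − 0.4784098)/3 = 0.4619909
R_{2,1} = (4·0.4628967 − 0.4660956) / 3 = 0.4618304
R_{2,2} = 0.4618304 + (0.4618304 − 0.4619909)/15 = 0.4618197

0.46182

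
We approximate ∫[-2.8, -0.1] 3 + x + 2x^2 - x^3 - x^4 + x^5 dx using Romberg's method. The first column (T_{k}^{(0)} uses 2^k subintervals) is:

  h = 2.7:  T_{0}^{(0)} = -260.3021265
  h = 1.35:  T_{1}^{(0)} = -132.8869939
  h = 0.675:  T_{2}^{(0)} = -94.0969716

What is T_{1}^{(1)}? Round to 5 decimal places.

T_{1}^{(1)} = -132.8869939 + (-132.8869939 − (-260.3021265))/3 = -90.4152830

-90.41528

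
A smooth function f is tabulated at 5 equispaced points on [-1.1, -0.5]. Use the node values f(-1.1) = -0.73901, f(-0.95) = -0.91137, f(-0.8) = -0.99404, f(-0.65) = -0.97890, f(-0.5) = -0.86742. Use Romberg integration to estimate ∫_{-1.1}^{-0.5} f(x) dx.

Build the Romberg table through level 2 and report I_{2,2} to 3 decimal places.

-0.558

I_{0,0} (trapezoid, 1 panel, h=0.6000): -0.48193
I_{1,0} (trapezoid, 2 panels, h=0.3000): -0.53918
I_{2,0} (trapezoid, 4 panels, h=0.1500): -0.55313
I_{1,1} = -0.53918 + (-0.53918 − (-0.48193))/3 = -0.55826
I_{2,1} = -0.55313 + (-0.55313 − (-0.53918))/3 = -0.55778
I_{2,2} = -0.55778 + (-0.55778 − (-0.55826))/15 = -0.55775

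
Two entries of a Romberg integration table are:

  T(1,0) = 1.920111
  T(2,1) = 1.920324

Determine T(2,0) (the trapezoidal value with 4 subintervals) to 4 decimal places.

From T(2,1) = (4·T(2,0) − T(1,0))/3, solve for T(2,0):
4·T(2,0) = 3·1.920324 + 1.920111 = 7.681083
T(2,0) = 1.920271

1.9203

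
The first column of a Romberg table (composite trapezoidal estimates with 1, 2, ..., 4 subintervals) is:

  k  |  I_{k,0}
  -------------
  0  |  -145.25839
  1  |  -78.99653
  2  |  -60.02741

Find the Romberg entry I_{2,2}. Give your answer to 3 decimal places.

-53.491

I_{1,1} = (4·(-78.99653) − (-145.25839)) / 3 = -56.90924
I_{2,1} = -60.02741 + (-60.02741 − (-78.99653))/3 = -53.70437
I_{2,2} = (16·(-53.70437) − (-56.90924)) / 15 = -53.49071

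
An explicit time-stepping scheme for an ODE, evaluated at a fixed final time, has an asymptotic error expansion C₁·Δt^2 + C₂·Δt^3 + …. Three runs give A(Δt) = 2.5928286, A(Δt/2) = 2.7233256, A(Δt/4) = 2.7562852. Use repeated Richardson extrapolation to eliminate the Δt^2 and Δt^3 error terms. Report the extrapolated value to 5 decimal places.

First eliminate the Δt^2 term (factor 2^2 = 4):
  B₁ = (4·2.7233256 − 2.5928286)/3 = 2.7668246
  B₂ = (4·2.7562852 − 2.7233256)/3 = 2.7672717
Then eliminate the Δt^3 term (factor 2^3 = 8):
  (8·2.7672717 − 2.7668246)/7 = 2.7673356

2.76734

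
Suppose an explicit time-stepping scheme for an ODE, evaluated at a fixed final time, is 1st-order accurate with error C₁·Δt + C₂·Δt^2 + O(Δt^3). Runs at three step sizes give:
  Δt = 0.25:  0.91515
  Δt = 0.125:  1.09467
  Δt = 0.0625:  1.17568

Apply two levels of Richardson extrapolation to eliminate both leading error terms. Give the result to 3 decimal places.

1.251

First eliminate the Δt term (factor 2^1 = 2):
  B₁ = (2·1.09467 − 0.91515)/1 = 1.27419
  B₂ = (2·1.17568 − 1.09467)/1 = 1.25669
Then eliminate the Δt^2 term (factor 2^2 = 4):
  (4·1.25669 − 1.27419)/3 = 1.25086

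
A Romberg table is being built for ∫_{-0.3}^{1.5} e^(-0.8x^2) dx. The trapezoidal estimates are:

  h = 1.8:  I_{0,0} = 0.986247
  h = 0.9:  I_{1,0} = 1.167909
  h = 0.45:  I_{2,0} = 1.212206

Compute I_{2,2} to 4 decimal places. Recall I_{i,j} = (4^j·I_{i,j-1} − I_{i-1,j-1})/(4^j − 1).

1.2269

I_{1,1} = (4·1.167909 − 0.986247) / 3 = 1.228463
I_{2,1} = 1.212206 + (1.212206 − 1.167909)/3 = 1.226972
I_{2,2} = 1.226972 + (1.226972 − 1.228463)/15 = 1.226873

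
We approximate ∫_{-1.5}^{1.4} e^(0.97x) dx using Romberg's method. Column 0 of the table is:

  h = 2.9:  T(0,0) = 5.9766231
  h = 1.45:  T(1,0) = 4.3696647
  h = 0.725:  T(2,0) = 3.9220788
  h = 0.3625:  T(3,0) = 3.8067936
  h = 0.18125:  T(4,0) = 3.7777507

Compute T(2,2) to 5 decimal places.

T(1,1) = 4.3696647 + (4.3696647 − 5.9766231)/3 = 3.8340119
T(2,1) = (4·3.9220788 − 4.3696647) / 3 = 3.7728835
T(2,2) = 3.7728835 + (3.7728835 − 3.8340119)/15 = 3.7688083
(Column j=1 coincides with Simpson's rule on the same nodes.)

3.76881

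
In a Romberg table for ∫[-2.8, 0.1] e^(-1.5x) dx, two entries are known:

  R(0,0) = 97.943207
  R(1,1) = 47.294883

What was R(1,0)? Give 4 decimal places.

59.9570

From R(1,1) = (4·R(1,0) − R(0,0))/3, solve for R(1,0):
4·R(1,0) = 3·47.294883 + 97.943207 = 239.827856
R(1,0) = 59.956964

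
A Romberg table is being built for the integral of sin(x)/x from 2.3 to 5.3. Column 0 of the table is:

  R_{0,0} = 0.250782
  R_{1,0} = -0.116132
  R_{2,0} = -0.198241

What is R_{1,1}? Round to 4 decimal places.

-0.2384

Richardson extrapolation on the trapezoidal column (denominator 4−1=3):
R_{1,1} = -0.116132 + (-0.116132 − 0.250782)/3 = -0.238437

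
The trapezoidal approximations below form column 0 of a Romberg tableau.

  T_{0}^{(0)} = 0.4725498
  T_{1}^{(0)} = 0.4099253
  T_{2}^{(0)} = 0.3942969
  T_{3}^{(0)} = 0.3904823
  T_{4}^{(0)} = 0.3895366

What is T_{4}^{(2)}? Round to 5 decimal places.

Richardson extrapolation on the trapezoidal column (denominator 4−1=3):
T_{3}^{(1)} = (4·0.3904823 − 0.3942969) / 3 = 0.3892108
T_{4}^{(1)} = 0.3895366 + (0.3895366 − 0.3904823)/3 = 0.3892214
T_{4}^{(2)} = (16·0.3892214 − 0.3892108) / 15 = 0.3892221
(Column j=1 coincides with Simpson's rule on the same nodes.)

0.38922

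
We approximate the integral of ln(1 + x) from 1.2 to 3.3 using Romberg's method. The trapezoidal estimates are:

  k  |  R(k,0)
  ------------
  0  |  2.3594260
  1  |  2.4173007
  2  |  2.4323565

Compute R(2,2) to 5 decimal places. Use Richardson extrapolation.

R(1,1) = (4·2.4173007 − 2.3594260) / 3 = 2.4365923
R(2,1) = 2.4323565 + (2.4323565 − 2.4173007)/3 = 2.4373751
R(2,2) = (16·2.4373751 − 2.4365923) / 15 = 2.4374273
(Column j=1 coincides with Simpson's rule on the same nodes.)

2.43743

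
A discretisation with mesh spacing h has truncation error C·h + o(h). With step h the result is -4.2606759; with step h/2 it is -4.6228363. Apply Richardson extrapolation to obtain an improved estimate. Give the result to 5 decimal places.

Extrapolated value = (2·A(h/2) − A(h)) / (2 − 1)
= (2·(-4.6228363) − (-4.2606759)) / 1
= -4.9849967 / 1 = -4.9849967

-4.98500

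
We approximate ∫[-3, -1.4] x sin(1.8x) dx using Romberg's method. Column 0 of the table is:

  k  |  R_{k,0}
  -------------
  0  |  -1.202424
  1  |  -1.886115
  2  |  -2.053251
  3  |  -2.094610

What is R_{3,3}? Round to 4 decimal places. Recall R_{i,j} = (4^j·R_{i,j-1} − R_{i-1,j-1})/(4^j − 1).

-2.1084

R_{1,1} = -1.886115 + (-1.886115 − (-1.202424))/3 = -2.114012
R_{2,1} = (4·(-2.053251) − (-1.886115)) / 3 = -2.108963
R_{3,1} = -2.094610 + (-2.094610 − (-2.053251))/3 = -2.108396
R_{2,2} = -2.108963 + (-2.108963 − (-2.114012))/15 = -2.108626
R_{3,2} = (16·(-2.108396) − (-2.108963)) / 15 = -2.108358
R_{3,3} = -2.108358 + (-2.108358 − (-2.108626))/63 = -2.108354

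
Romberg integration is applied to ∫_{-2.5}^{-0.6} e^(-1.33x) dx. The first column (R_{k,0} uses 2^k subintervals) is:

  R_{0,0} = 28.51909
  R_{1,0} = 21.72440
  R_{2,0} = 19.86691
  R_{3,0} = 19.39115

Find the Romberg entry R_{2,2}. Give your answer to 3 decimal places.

19.234

R_{1,1} = 21.72440 + (21.72440 − 28.51909)/3 = 19.45950
R_{2,1} = (4·19.86691 − 21.72440) / 3 = 19.24775
R_{2,2} = (16·19.24775 − 19.45950) / 15 = 19.23363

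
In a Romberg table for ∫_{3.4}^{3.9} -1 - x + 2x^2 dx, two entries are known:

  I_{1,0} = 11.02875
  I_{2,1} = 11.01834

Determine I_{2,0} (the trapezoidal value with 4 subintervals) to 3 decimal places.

11.021

From I_{2,1} = (4·I_{2,0} − I_{1,0})/3, solve for I_{2,0}:
4·I_{2,0} = 3·11.01834 + 11.02875 = 44.08377
I_{2,0} = 11.02094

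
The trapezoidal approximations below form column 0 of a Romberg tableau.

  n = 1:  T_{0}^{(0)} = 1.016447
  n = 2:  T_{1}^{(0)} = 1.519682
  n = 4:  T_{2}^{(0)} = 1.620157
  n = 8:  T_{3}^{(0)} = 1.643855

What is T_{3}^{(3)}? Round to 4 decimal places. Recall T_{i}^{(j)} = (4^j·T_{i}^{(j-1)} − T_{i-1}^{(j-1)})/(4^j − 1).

Richardson extrapolation on the trapezoidal column (denominator 4−1=3):
T_{1}^{(1)} = (4·1.519682 − 1.016447) / 3 = 1.687427
T_{2}^{(1)} = (4·1.620157 − 1.519682) / 3 = 1.653649
T_{3}^{(1)} = 1.643855 + (1.643855 − 1.620157)/3 = 1.651754
T_{2}^{(2)} = (16·1.653649 − 1.687427) / 15 = 1.651397
T_{3}^{(2)} = 1.651754 + (1.651754 − 1.653649)/15 = 1.651628
T_{3}^{(3)} = 1.651628 + (1.651628 − 1.651397)/63 = 1.651632

1.6516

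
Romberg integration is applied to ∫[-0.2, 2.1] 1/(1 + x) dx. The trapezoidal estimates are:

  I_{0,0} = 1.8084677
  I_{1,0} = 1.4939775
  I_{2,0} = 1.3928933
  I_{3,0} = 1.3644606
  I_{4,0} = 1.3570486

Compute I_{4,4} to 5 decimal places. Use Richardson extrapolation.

1.35455

Richardson extrapolation on the trapezoidal column (denominator 4−1=3):
I_{1,1} = (4·1.4939775 − 1.8084677) / 3 = 1.3891474
I_{2,1} = (4·1.3928933 − 1.4939775) / 3 = 1.3591986
I_{3,1} = (4·1.3644606 − 1.3928933) / 3 = 1.3549830
I_{4,1} = (4·1.3570486 − 1.3644606) / 3 = 1.3545779
I_{2,2} = 1.3591986 + (1.3591986 − 1.3891474)/15 = 1.3572020
I_{3,2} = 1.3549830 + (1.3549830 − 1.3591986)/15 = 1.3547020
I_{4,2} = (16·1.3545779 − 1.3549830) / 15 = 1.3545509
I_{3,3} = 1.3547020 + (1.3547020 − 1.3572020)/63 = 1.3546623
I_{4,3} = 1.3545509 + (1.3545509 − 1.3547020)/63 = 1.3545485
I_{4,4} = 1.3545485 + (1.3545485 − 1.3546623)/255 = 1.3545481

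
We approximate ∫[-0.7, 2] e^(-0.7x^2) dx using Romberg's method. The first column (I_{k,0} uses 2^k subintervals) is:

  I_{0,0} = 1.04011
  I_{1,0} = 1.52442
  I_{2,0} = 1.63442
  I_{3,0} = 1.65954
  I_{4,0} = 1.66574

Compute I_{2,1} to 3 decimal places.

1.671

Richardson extrapolation on the trapezoidal column (denominator 4−1=3):
I_{2,1} = 1.63442 + (1.63442 − 1.52442)/3 = 1.67109
(Column j=1 coincides with Simpson's rule on the same nodes.)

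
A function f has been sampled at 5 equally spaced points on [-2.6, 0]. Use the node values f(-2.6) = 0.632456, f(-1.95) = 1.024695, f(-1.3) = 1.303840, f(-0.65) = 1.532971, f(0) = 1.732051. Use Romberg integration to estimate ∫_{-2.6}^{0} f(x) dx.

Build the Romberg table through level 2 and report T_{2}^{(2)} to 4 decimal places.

T_{0}^{(0)} (trapezoid, 1 panel, h=2.6000): 3.073859
T_{1}^{(0)} (trapezoid, 2 panels, h=1.3000): 3.231922
T_{2}^{(0)} (trapezoid, 4 panels, h=0.6500): 3.278444
T_{1}^{(1)} = 3.231922 + (3.231922 − 3.073859)/3 = 3.284610
T_{2}^{(1)} = 3.278444 + (3.278444 − 3.231922)/3 = 3.293951
T_{2}^{(2)} = 3.293951 + (3.293951 − 3.284610)/15 = 3.294574

3.2946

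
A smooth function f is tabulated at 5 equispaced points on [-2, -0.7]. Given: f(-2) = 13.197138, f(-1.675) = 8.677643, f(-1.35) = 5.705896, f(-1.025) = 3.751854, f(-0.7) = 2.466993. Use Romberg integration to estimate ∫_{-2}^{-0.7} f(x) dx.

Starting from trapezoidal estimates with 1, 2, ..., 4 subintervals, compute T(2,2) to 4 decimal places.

T(0,0) (trapezoid, 1 panel, h=1.3000): 10.181685
T(1,0) (trapezoid, 2 panels, h=0.6500): 8.799675
T(2,0) (trapezoid, 4 panels, h=0.3250): 8.439424
T(1,1) = 8.799675 + (8.799675 − 10.181685)/3 = 8.339005
T(2,1) = 8.439424 + (8.439424 − 8.799675)/3 = 8.319340
T(2,2) = 8.319340 + (8.319340 − 8.339005)/15 = 8.318029

8.3180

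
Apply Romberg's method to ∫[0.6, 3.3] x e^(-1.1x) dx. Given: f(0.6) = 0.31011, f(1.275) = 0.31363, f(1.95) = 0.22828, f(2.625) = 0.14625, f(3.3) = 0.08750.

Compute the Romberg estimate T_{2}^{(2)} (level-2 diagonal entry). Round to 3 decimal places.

T_{0}^{(0)} (trapezoid, 1 panel, h=2.7000): 0.53677
T_{1}^{(0)} (trapezoid, 2 panels, h=1.3500): 0.57656
T_{2}^{(0)} (trapezoid, 4 panels, h=0.6750): 0.59870
T_{1}^{(1)} = 0.57656 + (0.57656 − 0.53677)/3 = 0.58982
T_{2}^{(1)} = 0.59870 + (0.59870 − 0.57656)/3 = 0.60608
T_{2}^{(2)} = 0.60608 + (0.60608 − 0.58982)/15 = 0.60716

0.607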